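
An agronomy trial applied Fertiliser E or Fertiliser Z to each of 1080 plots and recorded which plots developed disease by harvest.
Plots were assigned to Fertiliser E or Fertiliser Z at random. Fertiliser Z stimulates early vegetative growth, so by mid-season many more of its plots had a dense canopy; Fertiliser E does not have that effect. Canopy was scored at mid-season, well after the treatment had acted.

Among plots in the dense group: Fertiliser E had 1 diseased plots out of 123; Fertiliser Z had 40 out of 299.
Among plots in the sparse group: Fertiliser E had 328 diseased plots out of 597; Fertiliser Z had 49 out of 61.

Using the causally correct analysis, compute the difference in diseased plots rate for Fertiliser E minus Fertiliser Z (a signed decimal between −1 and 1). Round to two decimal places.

+0.21

The mid-season canopy-specific comparison favours Fertiliser E throughout, but the pooled figures favour Fertiliser Z. The question is whether to condition on mid-season canopy.
The distribution of mid-season canopy is itself part of what the fertiliser does — it is an intermediate outcome. Holding it fixed would remove that part of the effect; the total effect is the pooled difference.
The causal difference is the pooled difference: 0.457 − 0.247 = +0.210.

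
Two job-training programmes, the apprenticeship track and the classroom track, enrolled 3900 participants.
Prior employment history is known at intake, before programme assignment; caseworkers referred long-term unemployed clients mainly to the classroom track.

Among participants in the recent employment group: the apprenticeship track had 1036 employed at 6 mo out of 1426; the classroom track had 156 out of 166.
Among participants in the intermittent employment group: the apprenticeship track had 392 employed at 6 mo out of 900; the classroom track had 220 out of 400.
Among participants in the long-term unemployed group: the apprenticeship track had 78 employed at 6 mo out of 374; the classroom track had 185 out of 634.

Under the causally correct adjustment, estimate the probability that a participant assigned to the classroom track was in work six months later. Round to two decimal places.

0.64

Within every prior employment history level the classroom track has the higher rate, yet pooled the apprenticeship track does — Simpson's reversal.
Since prior employment history is a pre-existing factor (not a product of the programme) and it affects the outcome on its own, it is a confounder. The stratified rates, not the pooled rate, identify the causal effect.
Standardising the classroom track to the population prior employment history mix: 0.408·156/166 + 0.333·220/400 + 0.258·185/634 = 0.642.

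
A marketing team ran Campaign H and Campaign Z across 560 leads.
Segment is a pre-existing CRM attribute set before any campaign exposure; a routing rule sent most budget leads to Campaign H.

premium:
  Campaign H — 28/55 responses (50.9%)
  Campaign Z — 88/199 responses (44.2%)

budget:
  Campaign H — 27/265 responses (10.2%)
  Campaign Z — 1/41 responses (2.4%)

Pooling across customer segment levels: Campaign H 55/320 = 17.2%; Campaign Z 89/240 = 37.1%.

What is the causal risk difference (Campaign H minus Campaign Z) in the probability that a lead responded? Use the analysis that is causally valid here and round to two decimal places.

+0.07

Here customer segment is a common cause — it drives both which campaign a case falls under and the outcome. The crude comparison mixes populations; the stratum-specific rates are the causally relevant ones.
Adjusting over the population distribution of customer segment: 0.454·(0.509−0.442) + 0.546·(0.102−0.024) = +0.073.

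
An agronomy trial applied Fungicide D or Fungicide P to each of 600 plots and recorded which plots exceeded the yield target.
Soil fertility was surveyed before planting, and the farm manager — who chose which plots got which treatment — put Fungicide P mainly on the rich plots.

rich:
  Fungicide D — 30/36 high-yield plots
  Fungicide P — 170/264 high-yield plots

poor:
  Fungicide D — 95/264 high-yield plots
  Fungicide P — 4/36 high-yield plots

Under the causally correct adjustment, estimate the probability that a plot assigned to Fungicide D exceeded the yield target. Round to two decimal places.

0.60

The stratified and pooled comparisons disagree (Fungicide D wins within each soil fertility; Fungicide P wins overall), so the answer turns on the causal role of soil fertility.
The imbalance in soil fertility arose from how plots were allocated, not from anything the fungicide did; and soil fertility independently affects the outcome. The pooled gap is confounded — condition on soil fertility.
Standardising Fungicide D to the population soil fertility mix: 0.500·30/36 + 0.500·95/264 = 0.597.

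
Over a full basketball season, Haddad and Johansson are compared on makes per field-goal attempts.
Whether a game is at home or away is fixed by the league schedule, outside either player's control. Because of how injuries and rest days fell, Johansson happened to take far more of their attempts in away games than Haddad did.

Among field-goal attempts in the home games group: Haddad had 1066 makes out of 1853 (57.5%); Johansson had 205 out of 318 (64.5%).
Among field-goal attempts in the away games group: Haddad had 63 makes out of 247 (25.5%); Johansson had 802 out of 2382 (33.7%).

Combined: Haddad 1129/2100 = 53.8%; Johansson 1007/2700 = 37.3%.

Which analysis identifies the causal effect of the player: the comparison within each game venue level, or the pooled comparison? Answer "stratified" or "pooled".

stratified

Here game venue is a common cause — it drives both which player a case falls under and the outcome. The crude comparison mixes populations; the stratum-specific rates are the causally relevant ones.
Within each level — home games: 57.5% vs 64.5%; away games: 25.5% vs 33.7% — Johansson is higher every time.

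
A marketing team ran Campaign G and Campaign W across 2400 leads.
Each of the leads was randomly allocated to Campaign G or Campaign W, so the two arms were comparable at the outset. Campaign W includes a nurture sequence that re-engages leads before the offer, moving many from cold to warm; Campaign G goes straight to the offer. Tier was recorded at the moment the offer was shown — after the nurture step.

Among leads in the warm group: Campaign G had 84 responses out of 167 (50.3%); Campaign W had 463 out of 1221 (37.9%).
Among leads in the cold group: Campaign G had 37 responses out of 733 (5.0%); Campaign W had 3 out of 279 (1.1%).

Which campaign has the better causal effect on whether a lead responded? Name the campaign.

Campaign G is higher inside every engagement tier stratum but Campaign W is higher in aggregate. Whether to stratify depends on how engagement tier relates to the campaign.
Because the campaign influences engagement tier, engagement tier is a post-treatment mediator, not a confounder. Stratifying on it would bias the estimate; the causal effect is the crude pooled difference.
Pooled: Campaign G 13.4% vs Campaign W 31.1%; Campaign W is higher overall.

Campaign W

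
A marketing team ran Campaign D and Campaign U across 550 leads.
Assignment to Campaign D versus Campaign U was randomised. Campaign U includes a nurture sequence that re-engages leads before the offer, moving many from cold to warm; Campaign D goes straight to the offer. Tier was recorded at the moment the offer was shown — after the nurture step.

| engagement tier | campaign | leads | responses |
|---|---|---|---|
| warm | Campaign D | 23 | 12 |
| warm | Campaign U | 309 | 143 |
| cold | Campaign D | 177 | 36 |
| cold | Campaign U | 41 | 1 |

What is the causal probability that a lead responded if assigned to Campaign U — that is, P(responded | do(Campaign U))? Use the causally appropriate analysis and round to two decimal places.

0.41

The engagement tier-specific comparison favours Campaign D throughout, but the pooled figures favour Campaign U. The question is whether to condition on engagement tier.
Because the campaign influences engagement tier, engagement tier is a post-treatment mediator, not a confounder. Stratifying on it would bias the estimate; the causal effect is the crude pooled difference.
So P(outcome | do(Campaign U)) is just the pooled rate for Campaign U: 144/350 = 0.411.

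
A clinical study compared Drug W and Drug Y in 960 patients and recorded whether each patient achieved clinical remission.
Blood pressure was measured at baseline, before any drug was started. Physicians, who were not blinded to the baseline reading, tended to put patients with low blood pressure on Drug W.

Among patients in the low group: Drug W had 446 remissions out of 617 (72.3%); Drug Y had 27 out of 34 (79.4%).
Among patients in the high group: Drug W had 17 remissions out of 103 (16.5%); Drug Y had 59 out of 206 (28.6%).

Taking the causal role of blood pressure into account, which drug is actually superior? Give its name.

Drug Y

The imbalance in blood pressure arose from how patients were allocated, not from anything the drug did; and blood pressure independently affects the outcome. The pooled gap is confounded — condition on blood pressure.
Within each level — low: 72.3% vs 79.4%; high: 16.5% vs 28.6% — Drug Y is higher every time.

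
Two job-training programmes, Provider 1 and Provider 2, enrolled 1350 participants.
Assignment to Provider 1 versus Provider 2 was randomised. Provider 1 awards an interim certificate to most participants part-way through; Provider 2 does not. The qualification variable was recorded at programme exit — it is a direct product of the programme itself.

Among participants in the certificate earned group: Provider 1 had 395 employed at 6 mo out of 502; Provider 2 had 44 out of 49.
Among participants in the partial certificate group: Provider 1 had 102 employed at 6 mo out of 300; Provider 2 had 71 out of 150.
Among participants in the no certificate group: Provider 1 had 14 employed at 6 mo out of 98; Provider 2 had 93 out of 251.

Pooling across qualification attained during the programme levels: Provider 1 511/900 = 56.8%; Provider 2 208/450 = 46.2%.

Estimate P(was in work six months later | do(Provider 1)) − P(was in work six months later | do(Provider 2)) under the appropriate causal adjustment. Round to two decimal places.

+0.11

The stratified and pooled comparisons disagree (Provider 2 wins within each qualification attained during the programme; Provider 1 wins overall), so the answer turns on the causal role of qualification attained during the programme.
Qualification attained during the programme is recorded after the programme and is itself shifted by it — it sits on the causal path from programme to outcome. Conditioning on a mediator would strip out part of the effect we want; the pooled comparison gives the total causal effect.
The causal difference is the pooled difference: 0.568 − 0.462 = +0.106.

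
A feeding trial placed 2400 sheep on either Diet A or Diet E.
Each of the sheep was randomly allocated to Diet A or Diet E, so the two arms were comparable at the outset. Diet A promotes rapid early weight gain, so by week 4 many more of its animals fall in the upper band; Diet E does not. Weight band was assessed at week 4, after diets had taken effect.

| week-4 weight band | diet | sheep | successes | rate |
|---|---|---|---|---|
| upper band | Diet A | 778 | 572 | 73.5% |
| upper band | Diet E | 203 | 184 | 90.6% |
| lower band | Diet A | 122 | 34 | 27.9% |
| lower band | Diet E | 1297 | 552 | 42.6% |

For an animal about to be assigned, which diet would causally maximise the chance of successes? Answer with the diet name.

The distribution of week-4 weight band is itself part of what the diet does — it is an intermediate outcome. Holding it fixed would remove that part of the effect; the total effect is the pooled difference.
Pooled: Diet A 67.3% vs Diet E 49.1%; Diet A is higher overall.

Diet A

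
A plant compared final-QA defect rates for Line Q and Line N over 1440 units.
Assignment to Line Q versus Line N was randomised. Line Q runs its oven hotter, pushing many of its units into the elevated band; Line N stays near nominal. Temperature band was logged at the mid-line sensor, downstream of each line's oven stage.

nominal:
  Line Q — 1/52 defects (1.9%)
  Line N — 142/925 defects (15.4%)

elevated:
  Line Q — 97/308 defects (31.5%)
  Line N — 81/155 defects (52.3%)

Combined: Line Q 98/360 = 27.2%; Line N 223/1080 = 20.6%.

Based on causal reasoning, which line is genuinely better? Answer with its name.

In-process temperature band here is a post-treatment variable shaped by the line; conditioning on it would introduce bias rather than remove it. The overall comparison is the causal one.
Pooled: Line Q 27.2% vs Line N 20.6%; Line N is lower overall.

Line N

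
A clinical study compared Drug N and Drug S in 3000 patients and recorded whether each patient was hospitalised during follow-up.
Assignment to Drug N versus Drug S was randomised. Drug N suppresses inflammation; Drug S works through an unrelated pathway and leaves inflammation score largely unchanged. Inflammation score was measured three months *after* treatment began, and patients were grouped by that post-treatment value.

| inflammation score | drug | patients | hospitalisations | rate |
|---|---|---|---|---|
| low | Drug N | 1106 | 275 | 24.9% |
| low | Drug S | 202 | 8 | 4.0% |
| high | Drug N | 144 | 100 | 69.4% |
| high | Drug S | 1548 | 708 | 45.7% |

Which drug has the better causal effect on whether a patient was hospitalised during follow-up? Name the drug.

Inflammation score lies on the pathway drug → inflammation score → outcome, so adjusting for it blocks the indirect effect. For the total causal effect of drug, use the unadjusted pooled rates.
Pooled: Drug N 30.0% vs Drug S 40.9%; Drug N is lower overall.

Drug N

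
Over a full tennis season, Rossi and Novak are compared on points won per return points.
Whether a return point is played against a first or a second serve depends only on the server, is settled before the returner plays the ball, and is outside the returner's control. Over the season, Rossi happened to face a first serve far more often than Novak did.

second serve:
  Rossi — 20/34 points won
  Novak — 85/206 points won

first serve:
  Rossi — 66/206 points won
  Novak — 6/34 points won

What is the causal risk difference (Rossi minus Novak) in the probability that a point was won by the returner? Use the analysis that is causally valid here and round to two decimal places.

Since serve type is a pre-existing factor (not a product of the player) and it affects the outcome on its own, it is a confounder. The stratified rates, not the pooled rate, identify the causal effect.
Adjusting over the population distribution of serve type: 0.500·(0.588−0.413) + 0.500·(0.320−0.176) = +0.160.

+0.16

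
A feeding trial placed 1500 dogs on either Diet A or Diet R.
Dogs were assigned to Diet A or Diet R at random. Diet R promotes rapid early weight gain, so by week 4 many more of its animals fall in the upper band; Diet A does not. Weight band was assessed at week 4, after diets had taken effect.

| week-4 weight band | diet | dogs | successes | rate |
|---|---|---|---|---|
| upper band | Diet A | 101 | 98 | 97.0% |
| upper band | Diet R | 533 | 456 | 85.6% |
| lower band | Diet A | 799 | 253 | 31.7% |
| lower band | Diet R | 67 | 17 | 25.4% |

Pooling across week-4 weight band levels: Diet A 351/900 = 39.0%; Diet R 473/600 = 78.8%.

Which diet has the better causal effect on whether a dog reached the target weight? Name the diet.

Because the diet influences week-4 weight band, week-4 weight band is a post-treatment mediator, not a confounder. Stratifying on it would bias the estimate; the causal effect is the crude pooled difference.
Pooled: Diet A 39.0% vs Diet R 78.8%; Diet R is higher overall.

Diet R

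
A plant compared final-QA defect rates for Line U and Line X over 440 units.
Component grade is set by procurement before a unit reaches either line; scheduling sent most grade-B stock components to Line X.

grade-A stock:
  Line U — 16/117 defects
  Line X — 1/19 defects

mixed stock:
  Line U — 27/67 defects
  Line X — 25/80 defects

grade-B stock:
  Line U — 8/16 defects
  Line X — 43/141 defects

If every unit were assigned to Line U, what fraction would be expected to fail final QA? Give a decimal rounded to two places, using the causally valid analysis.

0.36

The stratified and pooled comparisons disagree (Line X wins within each component grade; Line U wins overall), so the answer turns on the causal role of component grade.
The imbalance in component grade arose from how units were allocated, not from anything the line did; and component grade independently affects the outcome. The pooled gap is confounded — condition on component grade.
Standardising Line U to the population component grade mix: 0.309·16/117 + 0.334·27/67 + 0.357·8/16 = 0.355.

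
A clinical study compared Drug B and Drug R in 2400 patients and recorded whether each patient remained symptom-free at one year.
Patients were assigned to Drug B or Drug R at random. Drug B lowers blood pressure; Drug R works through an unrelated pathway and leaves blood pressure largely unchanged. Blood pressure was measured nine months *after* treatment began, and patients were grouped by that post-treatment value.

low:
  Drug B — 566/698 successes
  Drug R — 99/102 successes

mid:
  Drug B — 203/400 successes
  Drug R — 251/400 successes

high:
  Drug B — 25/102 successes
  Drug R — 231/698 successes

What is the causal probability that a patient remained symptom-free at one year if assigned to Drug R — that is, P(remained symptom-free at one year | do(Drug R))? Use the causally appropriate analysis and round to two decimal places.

The blood pressure-specific comparison favours Drug R throughout, but the pooled figures favour Drug B. The question is whether to condition on blood pressure.
Blood pressure is downstream of the drug. One should not condition on a consequence of treatment, so the overall rates are the right comparison.
So P(outcome | do(Drug R)) is just the pooled rate for Drug R: 581/1200 = 0.484.

0.48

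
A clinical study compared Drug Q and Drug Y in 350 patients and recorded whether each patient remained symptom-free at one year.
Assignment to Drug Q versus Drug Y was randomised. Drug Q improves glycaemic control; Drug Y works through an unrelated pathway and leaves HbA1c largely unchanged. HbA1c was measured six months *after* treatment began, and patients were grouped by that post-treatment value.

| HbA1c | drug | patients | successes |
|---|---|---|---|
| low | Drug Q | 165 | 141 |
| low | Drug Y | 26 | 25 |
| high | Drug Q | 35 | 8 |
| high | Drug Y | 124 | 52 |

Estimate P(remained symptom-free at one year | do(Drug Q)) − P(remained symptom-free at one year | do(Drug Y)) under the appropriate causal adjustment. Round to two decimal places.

+0.23

HbA1c is downstream of the drug. One should not condition on a consequence of treatment, so the overall rates are the right comparison.
The causal difference is the pooled difference: 0.745 − 0.513 = +0.232.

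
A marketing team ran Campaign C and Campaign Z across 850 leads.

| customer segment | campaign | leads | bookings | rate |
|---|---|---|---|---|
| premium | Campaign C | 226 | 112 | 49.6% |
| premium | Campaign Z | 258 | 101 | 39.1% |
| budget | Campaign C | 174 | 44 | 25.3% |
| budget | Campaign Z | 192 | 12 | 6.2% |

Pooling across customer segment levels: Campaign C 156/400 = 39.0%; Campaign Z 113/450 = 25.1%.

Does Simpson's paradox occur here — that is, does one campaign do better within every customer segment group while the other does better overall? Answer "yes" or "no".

Within each customer segment level (premium 49.6% vs 39.1%; budget 25.3% vs 6.2%), Campaign C has the higher rate every time. Pooled: 39.0% vs 25.1% — Campaign C has the higher rate overall. They agree.

no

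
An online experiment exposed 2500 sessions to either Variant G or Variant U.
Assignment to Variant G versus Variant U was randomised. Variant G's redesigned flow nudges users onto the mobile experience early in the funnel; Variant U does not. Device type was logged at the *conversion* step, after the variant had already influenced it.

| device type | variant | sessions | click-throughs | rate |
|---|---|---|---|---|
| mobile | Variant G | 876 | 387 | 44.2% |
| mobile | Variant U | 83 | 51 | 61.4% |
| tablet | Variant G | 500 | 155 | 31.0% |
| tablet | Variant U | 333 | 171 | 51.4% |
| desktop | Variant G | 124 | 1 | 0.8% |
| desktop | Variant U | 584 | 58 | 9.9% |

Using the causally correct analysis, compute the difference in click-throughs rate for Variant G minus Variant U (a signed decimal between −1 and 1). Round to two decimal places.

+0.08

Within every device type level Variant U has the higher rate, yet pooled Variant G does — Simpson's reversal.
Device type here is a post-treatment variable shaped by the variant; conditioning on it would introduce bias rather than remove it. The overall comparison is the causal one.
The causal difference is the pooled difference: 0.362 − 0.280 = +0.082.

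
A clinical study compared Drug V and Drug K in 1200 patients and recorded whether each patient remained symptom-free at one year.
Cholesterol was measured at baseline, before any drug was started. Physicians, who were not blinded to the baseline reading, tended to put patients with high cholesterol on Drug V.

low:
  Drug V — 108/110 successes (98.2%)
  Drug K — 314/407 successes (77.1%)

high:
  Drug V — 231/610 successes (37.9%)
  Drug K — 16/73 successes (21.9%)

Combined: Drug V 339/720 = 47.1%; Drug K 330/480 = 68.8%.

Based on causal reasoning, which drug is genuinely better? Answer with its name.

Drug V

Within every cholesterol level Drug V has the higher rate, yet pooled Drug K does — Simpson's reversal.
Nothing the drug does changes cholesterol; the imbalance is an allocation artefact. With cholesterol also predicting the outcome, the pooled figure is confounded, and the within-stratum comparison is the causal one.
Within each level — low: 98.2% vs 77.1%; high: 37.9% vs 21.9% — Drug V is higher every time.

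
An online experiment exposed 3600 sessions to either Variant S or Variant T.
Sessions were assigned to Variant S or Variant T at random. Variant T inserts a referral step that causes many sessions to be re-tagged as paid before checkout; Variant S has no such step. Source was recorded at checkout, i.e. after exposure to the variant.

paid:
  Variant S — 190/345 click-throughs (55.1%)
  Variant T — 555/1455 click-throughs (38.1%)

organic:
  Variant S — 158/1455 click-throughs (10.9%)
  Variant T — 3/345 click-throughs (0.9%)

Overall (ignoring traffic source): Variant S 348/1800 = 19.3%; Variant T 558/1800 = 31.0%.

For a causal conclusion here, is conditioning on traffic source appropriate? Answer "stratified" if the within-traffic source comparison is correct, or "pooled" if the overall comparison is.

Within every traffic source level Variant S has the higher rate, yet pooled Variant T does — Simpson's reversal.
Traffic source lies on the pathway variant → traffic source → outcome, so adjusting for it blocks the indirect effect. For the total causal effect of variant, use the unadjusted pooled rates.
Pooled: Variant S 19.3% vs Variant T 31.0%; Variant T is higher overall.

pooled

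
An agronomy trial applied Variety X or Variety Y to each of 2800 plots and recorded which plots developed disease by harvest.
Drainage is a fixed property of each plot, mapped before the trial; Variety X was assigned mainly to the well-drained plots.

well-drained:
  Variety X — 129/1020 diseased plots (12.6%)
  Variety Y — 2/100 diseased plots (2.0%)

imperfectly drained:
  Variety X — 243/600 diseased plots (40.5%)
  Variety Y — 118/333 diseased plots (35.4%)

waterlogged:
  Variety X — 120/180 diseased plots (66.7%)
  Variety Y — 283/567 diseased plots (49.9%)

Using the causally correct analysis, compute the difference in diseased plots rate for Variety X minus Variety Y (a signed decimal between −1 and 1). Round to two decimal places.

The stratified and pooled comparisons disagree (Variety Y wins within each field drainage; Variety X wins overall), so the answer turns on the causal role of field drainage.
Field drainage satisfies the back-door criterion: it is not a descendant of the variety, and it blocks the spurious path from variety to outcome. Adjusting for it (i.e., using the within-field drainage rates) gives the causal effect.
Adjusting over the population distribution of field drainage: 0.400·(0.126−0.020) + 0.333·(0.405−0.354) + 0.267·(0.667−0.499) = +0.104.

+0.10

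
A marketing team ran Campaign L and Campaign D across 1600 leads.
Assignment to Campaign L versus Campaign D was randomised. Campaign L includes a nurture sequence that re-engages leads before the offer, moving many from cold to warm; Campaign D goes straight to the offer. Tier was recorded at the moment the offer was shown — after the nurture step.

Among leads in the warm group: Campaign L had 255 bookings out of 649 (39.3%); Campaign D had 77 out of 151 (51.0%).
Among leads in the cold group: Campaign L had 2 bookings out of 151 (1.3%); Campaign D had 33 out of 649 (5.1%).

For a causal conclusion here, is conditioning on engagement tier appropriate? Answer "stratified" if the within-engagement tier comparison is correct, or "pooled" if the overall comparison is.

Within every engagement tier level Campaign D has the higher rate, yet pooled Campaign L does — Simpson's reversal.
Engagement tier lies on the pathway campaign → engagement tier → outcome, so adjusting for it blocks the indirect effect. For the total causal effect of campaign, use the unadjusted pooled rates.
Pooled: Campaign L 32.1% vs Campaign D 13.8%; Campaign L is higher overall.

pooled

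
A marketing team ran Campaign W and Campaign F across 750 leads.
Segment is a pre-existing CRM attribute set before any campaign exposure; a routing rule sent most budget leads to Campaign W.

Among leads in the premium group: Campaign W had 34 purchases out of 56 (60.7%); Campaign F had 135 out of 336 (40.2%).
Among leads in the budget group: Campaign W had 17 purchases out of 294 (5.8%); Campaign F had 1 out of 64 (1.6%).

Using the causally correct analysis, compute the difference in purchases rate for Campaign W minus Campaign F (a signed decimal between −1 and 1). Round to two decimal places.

+0.13

Within every customer segment level Campaign W has the higher rate, yet pooled Campaign F does — Simpson's reversal.
Customer segment is set before the campaign has any effect — it is not caused by the campaign — and it independently drives the outcome. That makes it a confounder, so the causal comparison is within customer segment levels.
Adjusting over the population distribution of customer segment: 0.523·(0.607−0.402) + 0.477·(0.058−0.016) = +0.127.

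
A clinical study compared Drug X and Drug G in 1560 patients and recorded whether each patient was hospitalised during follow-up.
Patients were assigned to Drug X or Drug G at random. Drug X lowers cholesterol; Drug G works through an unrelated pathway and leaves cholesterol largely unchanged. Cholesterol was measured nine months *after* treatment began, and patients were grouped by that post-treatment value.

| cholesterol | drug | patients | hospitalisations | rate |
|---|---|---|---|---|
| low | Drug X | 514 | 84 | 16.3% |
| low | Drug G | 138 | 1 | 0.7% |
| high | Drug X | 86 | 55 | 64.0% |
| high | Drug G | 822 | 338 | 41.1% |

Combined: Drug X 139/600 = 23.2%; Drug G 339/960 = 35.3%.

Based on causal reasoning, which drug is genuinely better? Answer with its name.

The distribution of cholesterol is itself part of what the drug does — it is an intermediate outcome. Holding it fixed would remove that part of the effect; the total effect is the pooled difference.
Pooled: Drug X 23.2% vs Drug G 35.3%; Drug X is lower overall.

Drug X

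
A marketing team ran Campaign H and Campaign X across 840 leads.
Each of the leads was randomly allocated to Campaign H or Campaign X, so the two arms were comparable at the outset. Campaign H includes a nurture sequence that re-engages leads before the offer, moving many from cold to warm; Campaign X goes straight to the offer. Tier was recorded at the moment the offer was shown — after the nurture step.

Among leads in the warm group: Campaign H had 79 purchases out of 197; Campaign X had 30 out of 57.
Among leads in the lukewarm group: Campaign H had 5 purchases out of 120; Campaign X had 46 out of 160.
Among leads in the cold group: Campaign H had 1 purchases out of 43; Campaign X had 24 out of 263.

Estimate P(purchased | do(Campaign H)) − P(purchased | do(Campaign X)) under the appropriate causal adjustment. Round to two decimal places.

+0.03

Campaign X is higher inside every engagement tier stratum but Campaign H is higher in aggregate. Whether to stratify depends on how engagement tier relates to the campaign.
The distribution of engagement tier is itself part of what the campaign does — it is an intermediate outcome. Holding it fixed would remove that part of the effect; the total effect is the pooled difference.
The causal difference is the pooled difference: 0.236 − 0.208 = +0.028.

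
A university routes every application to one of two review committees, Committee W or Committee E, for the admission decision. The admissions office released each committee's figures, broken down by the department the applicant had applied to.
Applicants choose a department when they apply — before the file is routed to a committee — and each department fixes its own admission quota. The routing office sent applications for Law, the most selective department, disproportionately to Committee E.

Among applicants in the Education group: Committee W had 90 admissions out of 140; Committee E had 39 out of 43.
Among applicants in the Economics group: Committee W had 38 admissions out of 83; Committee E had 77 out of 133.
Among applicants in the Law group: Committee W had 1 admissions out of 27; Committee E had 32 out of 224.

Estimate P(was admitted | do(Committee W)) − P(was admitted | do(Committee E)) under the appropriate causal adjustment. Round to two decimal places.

-0.16

Within every department level Committee E has the higher rate, yet pooled Committee W does — Simpson's reversal.
Here department is a common cause — it drives both which review committee a case falls under and the outcome. The crude comparison mixes populations; the stratum-specific rates are the causally relevant ones.
Adjusting over the population distribution of department: 0.282·(0.643−0.907) + 0.332·(0.458−0.579) + 0.386·(0.037−0.143) = -0.155.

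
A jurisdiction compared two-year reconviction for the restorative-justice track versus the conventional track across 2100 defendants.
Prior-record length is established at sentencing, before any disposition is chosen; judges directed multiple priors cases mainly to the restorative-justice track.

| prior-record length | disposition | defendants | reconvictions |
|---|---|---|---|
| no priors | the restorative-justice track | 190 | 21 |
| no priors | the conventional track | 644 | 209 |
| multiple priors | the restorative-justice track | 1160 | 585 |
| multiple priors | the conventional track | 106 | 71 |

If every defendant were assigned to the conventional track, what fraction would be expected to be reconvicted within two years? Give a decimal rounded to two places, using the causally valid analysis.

Within every prior-record length level the restorative-justice track has the lower rate, yet pooled the conventional track does — Simpson's reversal.
Nothing the disposition does changes prior-record length; the imbalance is an allocation artefact. With prior-record length also predicting the outcome, the pooled figure is confounded, and the within-stratum comparison is the causal one.
Standardising the conventional track to the population prior-record length mix: 0.397·209/644 + 0.603·71/106 = 0.533.

0.53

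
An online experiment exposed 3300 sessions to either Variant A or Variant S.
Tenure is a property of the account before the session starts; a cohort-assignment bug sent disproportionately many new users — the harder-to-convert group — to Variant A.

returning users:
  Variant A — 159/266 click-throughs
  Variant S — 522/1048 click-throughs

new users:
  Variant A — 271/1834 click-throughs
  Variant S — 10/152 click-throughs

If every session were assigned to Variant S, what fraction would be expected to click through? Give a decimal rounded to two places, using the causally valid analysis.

0.24

Variant A is higher inside every user tenure stratum but Variant S is higher in aggregate. Whether to stratify depends on how user tenure relates to the variant.
User tenure differs across variants for reasons unrelated to any effect of the variant itself, and it separately predicts the outcome — a classic confounder. We must compare within user tenure levels.
Standardising Variant S to the population user tenure mix: 0.398·522/1048 + 0.602·10/152 = 0.238.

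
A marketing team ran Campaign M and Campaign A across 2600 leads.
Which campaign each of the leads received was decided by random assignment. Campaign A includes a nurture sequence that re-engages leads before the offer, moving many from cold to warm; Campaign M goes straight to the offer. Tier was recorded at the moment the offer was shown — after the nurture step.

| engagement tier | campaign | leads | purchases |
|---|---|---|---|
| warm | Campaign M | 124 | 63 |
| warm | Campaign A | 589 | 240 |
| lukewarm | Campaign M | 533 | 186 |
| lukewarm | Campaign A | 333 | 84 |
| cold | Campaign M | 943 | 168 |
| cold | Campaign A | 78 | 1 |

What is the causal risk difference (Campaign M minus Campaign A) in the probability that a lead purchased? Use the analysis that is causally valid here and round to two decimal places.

-0.06

Within every engagement tier level Campaign M has the higher rate, yet pooled Campaign A does — Simpson's reversal.
Because the campaign influences engagement tier, engagement tier is a post-treatment mediator, not a confounder. Stratifying on it would bias the estimate; the causal effect is the crude pooled difference.
The causal difference is the pooled difference: 0.261 − 0.325 = -0.064.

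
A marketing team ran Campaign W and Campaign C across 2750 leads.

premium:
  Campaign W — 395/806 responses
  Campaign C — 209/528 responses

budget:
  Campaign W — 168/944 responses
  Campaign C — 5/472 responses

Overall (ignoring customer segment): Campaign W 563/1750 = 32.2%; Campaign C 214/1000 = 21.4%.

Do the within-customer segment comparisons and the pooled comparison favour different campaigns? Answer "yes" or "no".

Within each customer segment level (premium 49.0% vs 39.6%; budget 17.8% vs 1.1%), Campaign W has the higher rate every time. Pooled: 32.2% vs 21.4% — Campaign W has the higher rate overall. They agree.

no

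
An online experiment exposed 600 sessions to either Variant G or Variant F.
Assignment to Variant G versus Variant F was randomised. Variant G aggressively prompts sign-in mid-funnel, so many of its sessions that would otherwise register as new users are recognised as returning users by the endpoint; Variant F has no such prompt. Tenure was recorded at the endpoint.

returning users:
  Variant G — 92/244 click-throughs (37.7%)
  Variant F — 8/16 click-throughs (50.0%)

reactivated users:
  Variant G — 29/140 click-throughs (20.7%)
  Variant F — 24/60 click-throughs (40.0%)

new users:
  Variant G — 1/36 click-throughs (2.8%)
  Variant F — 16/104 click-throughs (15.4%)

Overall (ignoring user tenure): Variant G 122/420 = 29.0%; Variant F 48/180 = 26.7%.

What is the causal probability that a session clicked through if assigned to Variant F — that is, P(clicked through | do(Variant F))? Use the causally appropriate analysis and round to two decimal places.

0.27

Within every user tenure level Variant F has the higher rate, yet pooled Variant G does — Simpson's reversal.
Because the variant influences user tenure, user tenure is a post-treatment mediator, not a confounder. Stratifying on it would bias the estimate; the causal effect is the crude pooled difference.
So P(outcome | do(Variant F)) is just the pooled rate for Variant F: 48/180 = 0.267.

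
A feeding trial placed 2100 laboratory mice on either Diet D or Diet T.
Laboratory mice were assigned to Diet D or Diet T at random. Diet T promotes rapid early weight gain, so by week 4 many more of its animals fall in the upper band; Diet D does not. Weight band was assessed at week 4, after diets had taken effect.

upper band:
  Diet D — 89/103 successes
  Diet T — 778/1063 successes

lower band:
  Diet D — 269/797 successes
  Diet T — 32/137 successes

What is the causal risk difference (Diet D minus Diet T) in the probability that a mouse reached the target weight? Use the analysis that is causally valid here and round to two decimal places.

-0.28

Diet D is higher inside every week-4 weight band stratum but Diet T is higher in aggregate. Whether to stratify depends on how week-4 weight band relates to the diet.
Week-4 weight band is recorded after the diet and is itself shifted by it — it sits on the causal path from diet to outcome. Conditioning on a mediator would strip out part of the effect we want; the pooled comparison gives the total causal effect.
The causal difference is the pooled difference: 0.398 − 0.675 = -0.277.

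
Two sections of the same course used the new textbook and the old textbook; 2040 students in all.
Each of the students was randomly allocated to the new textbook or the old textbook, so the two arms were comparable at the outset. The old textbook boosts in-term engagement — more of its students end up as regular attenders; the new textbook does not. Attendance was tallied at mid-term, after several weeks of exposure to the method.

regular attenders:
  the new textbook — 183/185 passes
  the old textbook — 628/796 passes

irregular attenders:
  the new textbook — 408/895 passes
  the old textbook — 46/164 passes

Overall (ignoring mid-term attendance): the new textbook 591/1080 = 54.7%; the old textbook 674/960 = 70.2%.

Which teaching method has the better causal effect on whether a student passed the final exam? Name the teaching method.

The distribution of mid-term attendance is itself part of what the teaching method does — it is an intermediate outcome. Holding it fixed would remove that part of the effect; the total effect is the pooled difference.
Pooled: the new textbook 54.7% vs the old textbook 70.2%; the old textbook is higher overall.

the old textbook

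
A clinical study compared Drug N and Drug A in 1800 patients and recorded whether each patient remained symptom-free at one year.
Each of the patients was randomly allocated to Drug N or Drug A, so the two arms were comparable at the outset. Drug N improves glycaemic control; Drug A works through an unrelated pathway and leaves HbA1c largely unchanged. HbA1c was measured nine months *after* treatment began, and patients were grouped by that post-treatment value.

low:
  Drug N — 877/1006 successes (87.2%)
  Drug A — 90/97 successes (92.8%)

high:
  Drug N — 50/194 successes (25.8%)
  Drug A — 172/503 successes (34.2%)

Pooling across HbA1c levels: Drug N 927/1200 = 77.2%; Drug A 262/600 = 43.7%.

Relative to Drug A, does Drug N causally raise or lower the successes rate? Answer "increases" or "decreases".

The stratified and pooled comparisons disagree (Drug A wins within each HbA1c; Drug N wins overall), so the answer turns on the causal role of HbA1c.
Because the drug influences HbA1c, HbA1c is a post-treatment mediator, not a confounder. Stratifying on it would bias the estimate; the causal effect is the crude pooled difference.
Pooled: Drug N 77.2% vs Drug A 43.7%; Drug N is higher overall.

increases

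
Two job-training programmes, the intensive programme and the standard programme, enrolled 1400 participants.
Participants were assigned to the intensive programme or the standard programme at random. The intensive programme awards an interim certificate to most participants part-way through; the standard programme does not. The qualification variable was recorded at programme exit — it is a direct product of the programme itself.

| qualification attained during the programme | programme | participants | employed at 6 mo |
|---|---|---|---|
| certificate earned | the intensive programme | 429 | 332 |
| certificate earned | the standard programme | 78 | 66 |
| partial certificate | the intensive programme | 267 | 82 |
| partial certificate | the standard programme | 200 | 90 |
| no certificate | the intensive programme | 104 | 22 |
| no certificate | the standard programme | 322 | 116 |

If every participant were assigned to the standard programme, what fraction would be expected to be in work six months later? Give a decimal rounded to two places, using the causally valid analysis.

0.45

The distribution of qualification attained during the programme is itself part of what the programme does — it is an intermediate outcome. Holding it fixed would remove that part of the effect; the total effect is the pooled difference.
So P(outcome | do(the standard programme)) is just the pooled rate for the standard programme: 272/600 = 0.453.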